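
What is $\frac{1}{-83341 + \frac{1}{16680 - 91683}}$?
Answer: $- \frac{75003}{6250825024} \approx -1.1999 \cdot 10^{-5}$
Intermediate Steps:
$\frac{1}{-83341 + \frac{1}{16680 - 91683}} = \frac{1}{-83341 + \frac{1}{-75003}} = \frac{1}{-83341 - \frac{1}{75003}} = \frac{1}{- \frac{6250825024}{75003}} = - \frac{75003}{6250825024}$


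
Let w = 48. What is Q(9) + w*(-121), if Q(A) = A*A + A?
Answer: -5718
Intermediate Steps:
Q(A) = A + A**2 (Q(A) = A**2 + A = A + A**2)
Q(9) + w*(-121) = 9*(1 + 9) + 48*(-121) = 9*10 - 5808 = 90 - 5808 = -5718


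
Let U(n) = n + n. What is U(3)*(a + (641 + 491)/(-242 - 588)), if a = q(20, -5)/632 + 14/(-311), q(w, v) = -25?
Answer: -354440931/40784540 ≈ -8.6906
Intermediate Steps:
U(n) = 2*n
a = -16623/196552 (a = -25/632 + 14/(-311) = -25*1/632 + 14*(-1/311) = -25/632 - 14/311 = -16623/196552 ≈ -0.084573)
U(3)*(a + (641 + 491)/(-242 - 588)) = (2*3)*(-16623/196552 + (641 + 491)/(-242 - 588)) = 6*(-16623/196552 + 1132/(-830)) = 6*(-16623/196552 + 1132*(-1/830)) = 6*(-16623/196552 - 566/415) = 6*(-118146977/81569080) = -354440931/40784540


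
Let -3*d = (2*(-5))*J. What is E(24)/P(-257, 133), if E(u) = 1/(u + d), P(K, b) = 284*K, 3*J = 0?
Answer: -1/1751712 ≈ -5.7087e-7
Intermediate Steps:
J = 0 (J = (1/3)*0 = 0)
d = 0 (d = -2*(-5)*0/3 = -(-10)*0/3 = -1/3*0 = 0)
E(u) = 1/u (E(u) = 1/(u + 0) = 1/u)
E(24)/P(-257, 133) = 1/(24*((284*(-257)))) = (1/24)/(-72988) = (1/24)*(-1/72988) = -1/1751712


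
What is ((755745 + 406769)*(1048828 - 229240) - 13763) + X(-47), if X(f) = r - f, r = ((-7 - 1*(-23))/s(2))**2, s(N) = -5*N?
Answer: 23819562762964/25 ≈ 9.5278e+11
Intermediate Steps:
r = 64/25 (r = ((-7 - 1*(-23))/((-5*2)))**2 = ((-7 + 23)/(-10))**2 = (16*(-1/10))**2 = (-8/5)**2 = 64/25 ≈ 2.5600)
X(f) = 64/25 - f
((755745 + 406769)*(1048828 - 229240) - 13763) + X(-47) = ((755745 + 406769)*(1048828 - 229240) - 13763) + (64/25 - 1*(-47)) = (1162514*819588 - 13763) + (64/25 + 47) = (952782524232 - 13763) + 1239/25 = 952782510469 + 1239/25 = 23819562762964/25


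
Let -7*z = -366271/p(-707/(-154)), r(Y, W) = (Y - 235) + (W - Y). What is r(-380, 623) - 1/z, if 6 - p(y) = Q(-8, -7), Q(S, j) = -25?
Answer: 142112931/366271 ≈ 388.00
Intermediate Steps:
p(y) = 31 (p(y) = 6 - 1*(-25) = 6 + 25 = 31)
r(Y, W) = -235 + W (r(Y, W) = (-235 + Y) + (W - Y) = -235 + W)
z = 366271/217 (z = -(-366271)/(7*31) = -⅐*(-366271/31) = 366271/217 ≈ 1687.9)
r(-380, 623) - 1/z = (-235 + 623) - 1/366271/217 = 388 - 1*217/366271 = 388 - 217/366271 = 142112931/366271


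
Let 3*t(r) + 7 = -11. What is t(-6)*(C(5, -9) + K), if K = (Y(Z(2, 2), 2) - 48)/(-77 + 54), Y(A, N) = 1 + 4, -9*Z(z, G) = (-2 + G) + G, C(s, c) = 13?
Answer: -2052/23 ≈ -89.217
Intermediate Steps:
t(r) = -6 (t(r) = -7/3 + (⅓)*(-11) = -7/3 - 11/3 = -6)
Z(z, G) = 2/9 - 2*G/9 (Z(z, G) = -((-2 + G) + G)/9 = -(-2 + 2*G)/9 = 2/9 - 2*G/9)
Y(A, N) = 5
K = 43/23 (K = (5 - 48)/(-77 + 54) = -43/(-23) = -43*(-1/23) = 43/23 ≈ 1.8696)
t(-6)*(C(5, -9) + K) = -6*(13 + 43/23) = -6*342/23 = -2052/23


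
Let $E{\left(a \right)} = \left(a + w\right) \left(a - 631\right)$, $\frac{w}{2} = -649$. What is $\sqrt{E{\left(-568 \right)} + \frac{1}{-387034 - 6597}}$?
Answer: $\frac{\sqrt{346664531379393143}}{393631} \approx 1495.8$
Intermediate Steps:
$w = -1298$ ($w = 2 \left(-649\right) = -1298$)
$E{\left(a \right)} = \left(-1298 + a\right) \left(-631 + a\right)$ ($E{\left(a \right)} = \left(a - 1298\right) \left(a - 631\right) = \left(-1298 + a\right) \left(-631 + a\right)$)
$\sqrt{E{\left(-568 \right)} + \frac{1}{-387034 - 6597}} = \sqrt{\left(819038 + \left(-568\right)^{2} - -1095672\right) + \frac{1}{-387034 - 6597}} = \sqrt{\left(819038 + 322624 + 1095672\right) + \frac{1}{-393631}} = \sqrt{2237334 - \frac{1}{393631}} = \sqrt{\frac{880684019753}{393631}} = \frac{\sqrt{346664531379393143}}{393631}$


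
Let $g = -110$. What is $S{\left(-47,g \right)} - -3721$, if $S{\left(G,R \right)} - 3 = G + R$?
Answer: $3567$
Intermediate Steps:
$S{\left(G,R \right)} = 3 + G + R$ ($S{\left(G,R \right)} = 3 + \left(G + R\right) = 3 + G + R$)
$S{\left(-47,g \right)} - -3721 = \left(3 - 47 - 110\right) - -3721 = -154 + 3721 = 3567$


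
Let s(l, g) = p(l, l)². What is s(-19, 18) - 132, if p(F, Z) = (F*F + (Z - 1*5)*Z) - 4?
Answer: 660837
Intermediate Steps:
p(F, Z) = -4 + F² + Z*(-5 + Z) (p(F, Z) = (F² + (Z - 5)*Z) - 4 = (F² + (-5 + Z)*Z) - 4 = (F² + Z*(-5 + Z)) - 4 = -4 + F² + Z*(-5 + Z))
s(l, g) = (-4 - 5*l + 2*l²)² (s(l, g) = (-4 + l² + l² - 5*l)² = (-4 - 5*l + 2*l²)²)
s(-19, 18) - 132 = (-4 - 5*(-19) + 2*(-19)²)² - 132 = (-4 + 95 + 2*361)² - 132 = (-4 + 95 + 722)² - 132 = 813² - 132 = 660969 - 132 = 660837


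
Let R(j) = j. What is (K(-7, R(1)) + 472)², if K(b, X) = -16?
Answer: 207936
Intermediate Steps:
(K(-7, R(1)) + 472)² = (-16 + 472)² = 456² = 207936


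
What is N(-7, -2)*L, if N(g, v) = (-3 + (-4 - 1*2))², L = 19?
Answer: 1539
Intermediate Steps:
N(g, v) = 81 (N(g, v) = (-3 + (-4 - 2))² = (-3 - 6)² = (-9)² = 81)
N(-7, -2)*L = 81*19 = 1539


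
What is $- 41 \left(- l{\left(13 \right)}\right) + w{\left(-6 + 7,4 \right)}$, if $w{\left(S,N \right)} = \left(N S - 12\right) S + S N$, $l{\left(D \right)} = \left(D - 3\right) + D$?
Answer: $939$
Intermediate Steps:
$l{\left(D \right)} = -3 + 2 D$ ($l{\left(D \right)} = \left(-3 + D\right) + D = -3 + 2 D$)
$w{\left(S,N \right)} = N S + S \left(-12 + N S\right)$ ($w{\left(S,N \right)} = \left(-12 + N S\right) S + N S = S \left(-12 + N S\right) + N S = N S + S \left(-12 + N S\right)$)
$- 41 \left(- l{\left(13 \right)}\right) + w{\left(-6 + 7,4 \right)} = - 41 \left(- (-3 + 2 \cdot 13)\right) + \left(-6 + 7\right) \left(-12 + 4 + 4 \left(-6 + 7\right)\right) = - 41 \left(- (-3 + 26)\right) + 1 \left(-12 + 4 + 4 \cdot 1\right) = - 41 \left(\left(-1\right) 23\right) + 1 \left(-12 + 4 + 4\right) = \left(-41\right) \left(-23\right) + 1 \left(-4\right) = 943 - 4 = 939$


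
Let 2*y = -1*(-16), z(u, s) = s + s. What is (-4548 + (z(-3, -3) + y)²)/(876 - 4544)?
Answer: 1136/917 ≈ 1.2388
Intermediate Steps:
z(u, s) = 2*s
y = 8 (y = (-1*(-16))/2 = (½)*16 = 8)
(-4548 + (z(-3, -3) + y)²)/(876 - 4544) = (-4548 + (2*(-3) + 8)²)/(876 - 4544) = (-4548 + (-6 + 8)²)/(-3668) = (-4548 + 2²)*(-1/3668) = (-4548 + 4)*(-1/3668) = -4544*(-1/3668) = 1136/917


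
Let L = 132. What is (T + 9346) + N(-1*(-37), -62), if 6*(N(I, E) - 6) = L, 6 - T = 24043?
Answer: -14663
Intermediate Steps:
T = -24037 (T = 6 - 1*24043 = 6 - 24043 = -24037)
N(I, E) = 28 (N(I, E) = 6 + (1/6)*132 = 6 + 22 = 28)
(T + 9346) + N(-1*(-37), -62) = (-24037 + 9346) + 28 = -14691 + 28 = -14663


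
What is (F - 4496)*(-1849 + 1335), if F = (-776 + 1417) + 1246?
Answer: 1341026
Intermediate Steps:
F = 1887 (F = 641 + 1246 = 1887)
(F - 4496)*(-1849 + 1335) = (1887 - 4496)*(-1849 + 1335) = -2609*(-514) = 1341026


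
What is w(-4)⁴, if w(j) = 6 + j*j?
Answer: 234256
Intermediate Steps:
w(j) = 6 + j²
w(-4)⁴ = (6 + (-4)²)⁴ = (6 + 16)⁴ = 22⁴ = 234256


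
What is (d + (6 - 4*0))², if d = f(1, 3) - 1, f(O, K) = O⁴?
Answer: 36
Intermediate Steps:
d = 0 (d = 1⁴ - 1 = 1 - 1 = 0)
(d + (6 - 4*0))² = (0 + (6 - 4*0))² = (0 + (6 + 0))² = (0 + 6)² = 6² = 36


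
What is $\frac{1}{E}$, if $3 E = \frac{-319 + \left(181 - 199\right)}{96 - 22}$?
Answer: $- \frac{222}{337} \approx -0.65875$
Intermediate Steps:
$E = - \frac{337}{222}$ ($E = \frac{\left(-319 + \left(181 - 199\right)\right) \frac{1}{96 - 22}}{3} = \frac{\left(-319 + \left(181 - 199\right)\right) \frac{1}{74}}{3} = \frac{\left(-319 - 18\right) \frac{1}{74}}{3} = \frac{\left(-337\right) \frac{1}{74}}{3} = \frac{1}{3} \left(- \frac{337}{74}\right) = - \frac{337}{222} \approx -1.518$)
$\frac{1}{E} = \frac{1}{- \frac{337}{222}} = - \frac{222}{337}$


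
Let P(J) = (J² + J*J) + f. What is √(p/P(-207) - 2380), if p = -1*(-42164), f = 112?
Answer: I*√4380292356290/42905 ≈ 48.78*I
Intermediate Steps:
p = 42164
P(J) = 112 + 2*J² (P(J) = (J² + J*J) + 112 = (J² + J²) + 112 = 2*J² + 112 = 112 + 2*J²)
√(p/P(-207) - 2380) = √(42164/(112 + 2*(-207)²) - 2380) = √(42164/(112 + 2*42849) - 2380) = √(42164/(112 + 85698) - 2380) = √(42164/85810 - 2380) = √(42164*(1/85810) - 2380) = √(21082/42905 - 2380) = √(-102092818/42905) = I*√4380292356290/42905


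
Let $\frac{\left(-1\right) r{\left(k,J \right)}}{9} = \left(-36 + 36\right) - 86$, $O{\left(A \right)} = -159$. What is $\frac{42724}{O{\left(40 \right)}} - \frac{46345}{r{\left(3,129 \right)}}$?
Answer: $- \frac{13479077}{41022} \approx -328.58$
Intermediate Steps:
$r{\left(k,J \right)} = 774$ ($r{\left(k,J \right)} = - 9 \left(\left(-36 + 36\right) - 86\right) = - 9 \left(0 - 86\right) = \left(-9\right) \left(-86\right) = 774$)
$\frac{42724}{O{\left(40 \right)}} - \frac{46345}{r{\left(3,129 \right)}} = \frac{42724}{-159} - \frac{46345}{774} = 42724 \left(- \frac{1}{159}\right) - \frac{46345}{774} = - \frac{42724}{159} - \frac{46345}{774} = - \frac{13479077}{41022}$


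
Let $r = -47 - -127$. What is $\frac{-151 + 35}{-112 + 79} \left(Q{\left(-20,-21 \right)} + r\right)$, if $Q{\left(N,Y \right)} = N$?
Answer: $\frac{2320}{11} \approx 210.91$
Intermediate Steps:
$r = 80$ ($r = -47 + 127 = 80$)
$\frac{-151 + 35}{-112 + 79} \left(Q{\left(-20,-21 \right)} + r\right) = \frac{-151 + 35}{-112 + 79} \left(-20 + 80\right) = - \frac{116}{-33} \cdot 60 = \left(-116\right) \left(- \frac{1}{33}\right) 60 = \frac{116}{33} \cdot 60 = \frac{2320}{11}$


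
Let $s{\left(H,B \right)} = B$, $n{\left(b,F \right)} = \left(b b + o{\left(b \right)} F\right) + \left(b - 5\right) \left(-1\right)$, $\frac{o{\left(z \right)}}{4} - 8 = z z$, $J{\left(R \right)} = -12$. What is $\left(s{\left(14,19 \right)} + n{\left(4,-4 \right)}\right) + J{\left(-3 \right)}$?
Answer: $-360$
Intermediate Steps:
$o{\left(z \right)} = 32 + 4 z^{2}$ ($o{\left(z \right)} = 32 + 4 z z = 32 + 4 z^{2}$)
$n{\left(b,F \right)} = 5 + b^{2} - b + F \left(32 + 4 b^{2}\right)$ ($n{\left(b,F \right)} = \left(b b + \left(32 + 4 b^{2}\right) F\right) + \left(b - 5\right) \left(-1\right) = \left(b^{2} + F \left(32 + 4 b^{2}\right)\right) + \left(-5 + b\right) \left(-1\right) = \left(b^{2} + F \left(32 + 4 b^{2}\right)\right) - \left(-5 + b\right) = 5 + b^{2} - b + F \left(32 + 4 b^{2}\right)$)
$\left(s{\left(14,19 \right)} + n{\left(4,-4 \right)}\right) + J{\left(-3 \right)} = \left(19 + \left(5 + 4^{2} - 4 + 4 \left(-4\right) \left(8 + 4^{2}\right)\right)\right) - 12 = \left(19 + \left(5 + 16 - 4 + 4 \left(-4\right) \left(8 + 16\right)\right)\right) - 12 = \left(19 + \left(5 + 16 - 4 + 4 \left(-4\right) 24\right)\right) - 12 = \left(19 + \left(5 + 16 - 4 - 384\right)\right) - 12 = \left(19 - 367\right) - 12 = -348 - 12 = -360$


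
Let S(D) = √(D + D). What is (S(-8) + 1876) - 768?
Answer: 1108 + 4*I ≈ 1108.0 + 4.0*I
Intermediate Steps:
S(D) = √2*√D (S(D) = √(2*D) = √2*√D)
(S(-8) + 1876) - 768 = (√2*√(-8) + 1876) - 768 = (√2*(2*I*√2) + 1876) - 768 = (4*I + 1876) - 768 = (1876 + 4*I) - 768 = 1108 + 4*I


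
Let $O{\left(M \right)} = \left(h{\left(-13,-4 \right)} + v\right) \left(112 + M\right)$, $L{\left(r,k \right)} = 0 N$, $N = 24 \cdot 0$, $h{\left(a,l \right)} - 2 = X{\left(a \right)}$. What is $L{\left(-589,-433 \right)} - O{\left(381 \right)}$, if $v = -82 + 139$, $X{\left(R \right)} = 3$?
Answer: $-30566$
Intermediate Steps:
$h{\left(a,l \right)} = 5$ ($h{\left(a,l \right)} = 2 + 3 = 5$)
$N = 0$
$v = 57$
$L{\left(r,k \right)} = 0$ ($L{\left(r,k \right)} = 0 \cdot 0 = 0$)
$O{\left(M \right)} = 6944 + 62 M$ ($O{\left(M \right)} = \left(5 + 57\right) \left(112 + M\right) = 62 \left(112 + M\right) = 6944 + 62 M$)
$L{\left(-589,-433 \right)} - O{\left(381 \right)} = 0 - \left(6944 + 62 \cdot 381\right) = 0 - \left(6944 + 23622\right) = 0 - 30566 = -30566$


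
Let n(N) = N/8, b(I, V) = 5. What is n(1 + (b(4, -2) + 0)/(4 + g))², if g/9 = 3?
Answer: 81/3844 ≈ 0.021072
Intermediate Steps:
g = 27 (g = 9*3 = 27)
n(N) = N/8 (n(N) = N*(⅛) = N/8)
n(1 + (b(4, -2) + 0)/(4 + g))² = ((1 + (5 + 0)/(4 + 27))/8)² = ((1 + 5/31)/8)² = ((⅛)*(36/31))² = (9/62)² = 81/3844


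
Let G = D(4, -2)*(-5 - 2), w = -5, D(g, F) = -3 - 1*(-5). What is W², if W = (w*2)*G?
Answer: 19600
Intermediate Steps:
D(g, F) = 2 (D(g, F) = -3 + 5 = 2)
G = -14 (G = 2*(-5 - 2) = 2*(-7) = -14)
W = 140 (W = -5*2*(-14) = -10*(-14) = 140)
W² = 140² = 19600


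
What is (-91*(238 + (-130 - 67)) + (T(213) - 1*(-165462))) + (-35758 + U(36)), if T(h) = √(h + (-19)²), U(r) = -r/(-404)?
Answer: 12723282/101 + √574 ≈ 1.2600e+5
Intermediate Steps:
U(r) = r/404 (U(r) = -r*(-1/404) = r/404)
T(h) = √(361 + h) (T(h) = √(h + 361) = √(361 + h))
(-91*(238 + (-130 - 67)) + (T(213) - 1*(-165462))) + (-35758 + U(36)) = (-91*(238 + (-130 - 67)) + (√(361 + 213) - 1*(-165462))) + (-35758 + (1/404)*36) = (-91*(238 - 197) + (√574 + 165462)) + (-35758 + 9/101) = (-91*41 + (165462 + √574)) - 3611549/101 = (-3731 + (165462 + √574)) - 3611549/101 = (161731 + √574) - 3611549/101 = 12723282/101 + √574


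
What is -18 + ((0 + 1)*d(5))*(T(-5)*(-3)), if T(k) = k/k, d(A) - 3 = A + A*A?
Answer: -117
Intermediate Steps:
d(A) = 3 + A + A**2 (d(A) = 3 + (A + A*A) = 3 + (A + A**2) = 3 + A + A**2)
T(k) = 1
-18 + ((0 + 1)*d(5))*(T(-5)*(-3)) = -18 + ((0 + 1)*(3 + 5 + 5**2))*(1*(-3)) = -18 + (1*(3 + 5 + 25))*(-3) = -18 + (1*33)*(-3) = -18 + 33*(-3) = -18 - 99 = -117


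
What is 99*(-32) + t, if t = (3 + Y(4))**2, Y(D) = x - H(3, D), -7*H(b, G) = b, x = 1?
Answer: -154271/49 ≈ -3148.4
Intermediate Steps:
H(b, G) = -b/7
Y(D) = 10/7 (Y(D) = 1 - (-1)*3/7 = 1 - 1*(-3/7) = 1 + 3/7 = 10/7)
t = 961/49 (t = (3 + 10/7)**2 = (31/7)**2 = 961/49 ≈ 19.612)
99*(-32) + t = 99*(-32) + 961/49 = -3168 + 961/49 = -154271/49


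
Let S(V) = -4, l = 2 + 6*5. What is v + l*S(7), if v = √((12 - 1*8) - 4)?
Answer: -128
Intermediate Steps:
l = 32 (l = 2 + 30 = 32)
v = 0 (v = √((12 - 8) - 4) = √(4 - 4) = √0 = 0)
v + l*S(7) = 0 + 32*(-4) = 0 - 128 = -128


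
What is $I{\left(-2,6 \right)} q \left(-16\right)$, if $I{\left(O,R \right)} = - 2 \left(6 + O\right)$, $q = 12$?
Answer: $1536$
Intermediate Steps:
$I{\left(O,R \right)} = -12 - 2 O$
$I{\left(-2,6 \right)} q \left(-16\right) = \left(-12 - -4\right) 12 \left(-16\right) = \left(-12 + 4\right) 12 \left(-16\right) = \left(-8\right) 12 \left(-16\right) = \left(-96\right) \left(-16\right) = 1536$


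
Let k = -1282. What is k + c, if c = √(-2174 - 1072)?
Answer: -1282 + I*√3246 ≈ -1282.0 + 56.974*I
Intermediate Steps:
c = I*√3246 (c = √(-3246) = I*√3246 ≈ 56.974*I)
k + c = -1282 + I*√3246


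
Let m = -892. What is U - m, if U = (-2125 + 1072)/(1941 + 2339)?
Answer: 3816707/4280 ≈ 891.75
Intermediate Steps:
U = -1053/4280 ≈ -0.24603
U - m = -1053/4280 - 1*(-892) = -1053/4280 + 892 = 3816707/4280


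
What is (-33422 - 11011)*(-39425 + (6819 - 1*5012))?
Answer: 1671480594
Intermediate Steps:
(-33422 - 11011)*(-39425 + (6819 - 1*5012)) = -44433*(-39425 + (6819 - 5012)) = -44433*(-39425 + 1807) = -44433*(-37618) = 1671480594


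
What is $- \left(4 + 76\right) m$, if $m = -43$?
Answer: $3440$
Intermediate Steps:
$- \left(4 + 76\right) m = - \left(4 + 76\right) \left(-43\right) = - 80 \left(-43\right) = \left(-1\right) \left(-3440\right) = 3440$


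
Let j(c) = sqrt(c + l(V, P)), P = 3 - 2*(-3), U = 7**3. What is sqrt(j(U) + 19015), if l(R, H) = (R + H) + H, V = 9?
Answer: sqrt(19015 + sqrt(370)) ≈ 137.96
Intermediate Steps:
U = 343
P = 9 (P = 3 + 6 = 9)
l(R, H) = R + 2*H (l(R, H) = (H + R) + H = R + 2*H)
j(c) = sqrt(27 + c) (j(c) = sqrt(c + (9 + 2*9)) = sqrt(c + (9 + 18)) = sqrt(c + 27) = sqrt(27 + c))
sqrt(j(U) + 19015) = sqrt(sqrt(27 + 343) + 19015) = sqrt(sqrt(370) + 19015) = sqrt(19015 + sqrt(370))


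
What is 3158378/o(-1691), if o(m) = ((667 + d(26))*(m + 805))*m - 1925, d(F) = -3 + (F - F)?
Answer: 3158378/994820139 ≈ 0.0031748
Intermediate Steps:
d(F) = -3 (d(F) = -3 + 0 = -3)
o(m) = -1925 + m*(534520 + 664*m) (o(m) = ((667 - 3)*(m + 805))*m - 1925 = (664*(805 + m))*m - 1925 = (534520 + 664*m)*m - 1925 = m*(534520 + 664*m) - 1925 = -1925 + m*(534520 + 664*m))
3158378/o(-1691) = 3158378/(-1925 + 664*(-1691)² + 534520*(-1691)) = 3158378/(-1925 + 664*2859481 - 903873320) = 3158378/(-1925 + 1898695384 - 903873320) = 3158378/994820139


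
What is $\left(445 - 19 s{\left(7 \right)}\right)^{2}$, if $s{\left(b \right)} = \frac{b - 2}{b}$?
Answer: $\frac{9120400}{49} \approx 1.8613 \cdot 10^{5}$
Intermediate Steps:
$s{\left(b \right)} = \frac{-2 + b}{b}$ ($s{\left(b \right)} = \frac{b - 2}{b} = \frac{-2 + b}{b}$)
$\left(445 - 19 s{\left(7 \right)}\right)^{2} = \left(445 - 19 \frac{-2 + 7}{7}\right)^{2} = \left(445 - 19 \cdot \frac{1}{7} \cdot 5\right)^{2} = \left(445 - \frac{95}{7}\right)^{2} = \left(\frac{3020}{7}\right)^{2} = \frac{9120400}{49}$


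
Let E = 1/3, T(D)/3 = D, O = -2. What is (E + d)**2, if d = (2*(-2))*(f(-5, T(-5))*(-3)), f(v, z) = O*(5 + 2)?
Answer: 253009/9 ≈ 28112.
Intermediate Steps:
T(D) = 3*D
E = 1/3 ≈ 0.33333
f(v, z) = -14 (f(v, z) = -2*(5 + 2) = -2*7 = -14)
d = -168 (d = (2*(-2))*(-14*(-3)) = -4*42 = -168)
(E + d)**2 = (1/3 - 168)**2 = (-503/3)**2 = 253009/9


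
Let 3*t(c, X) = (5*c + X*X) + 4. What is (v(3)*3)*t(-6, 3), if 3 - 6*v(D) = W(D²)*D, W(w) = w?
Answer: 68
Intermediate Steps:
t(c, X) = 4/3 + X²/3 + 5*c/3 (t(c, X) = ((5*c + X*X) + 4)/3 = ((5*c + X²) + 4)/3 = ((X² + 5*c) + 4)/3 = (4 + X² + 5*c)/3 = 4/3 + X²/3 + 5*c/3)
v(D) = ½ - D³/6 (v(D) = ½ - D²*D/6 = ½ - D³/6)
(v(3)*3)*t(-6, 3) = ((½ - ⅙*3³)*3)*(4/3 + (⅓)*3² + (5/3)*(-6)) = ((½ - ⅙*27)*3)*(4/3 + (⅓)*9 - 10) = ((½ - 9/2)*3)*(4/3 + 3 - 10) = -4*3*(-17/3) = -12*(-17/3) = 68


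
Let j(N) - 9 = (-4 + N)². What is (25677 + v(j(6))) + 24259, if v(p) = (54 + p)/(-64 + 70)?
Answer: 299683/6 ≈ 49947.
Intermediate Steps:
j(N) = 9 + (-4 + N)²
v(p) = 9 + p/6 (v(p) = (54 + p)/6 = (54 + p)*(⅙) = 9 + p/6)
(25677 + v(j(6))) + 24259 = (25677 + (9 + (9 + (-4 + 6)²)/6)) + 24259 = (25677 + (9 + (9 + 2²)/6)) + 24259 = (25677 + (9 + (9 + 4)/6)) + 24259 = (25677 + (9 + (⅙)*13)) + 24259 = (25677 + (9 + 13/6)) + 24259 = (25677 + 67/6) + 24259 = 154129/6 + 24259 = 299683/6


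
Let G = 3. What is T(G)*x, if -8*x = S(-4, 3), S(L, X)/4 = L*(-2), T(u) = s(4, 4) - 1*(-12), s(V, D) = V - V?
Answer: -48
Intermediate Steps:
s(V, D) = 0
T(u) = 12 (T(u) = 0 - 1*(-12) = 0 + 12 = 12)
S(L, X) = -8*L (S(L, X) = 4*(L*(-2)) = 4*(-2*L) = -8*L)
x = -4 (x = -(-1)*(-4) = -⅛*32 = -4)
T(G)*x = 12*(-4) = -48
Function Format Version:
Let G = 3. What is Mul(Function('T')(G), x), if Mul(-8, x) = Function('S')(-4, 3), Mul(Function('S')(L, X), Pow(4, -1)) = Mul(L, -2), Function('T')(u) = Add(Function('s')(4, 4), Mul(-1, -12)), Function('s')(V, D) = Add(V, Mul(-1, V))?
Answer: -48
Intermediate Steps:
Function('s')(V, D) = 0
Function('T')(u) = 12 (Function('T')(u) = Add(0, Mul(-1, -12)) = Add(0, 12) = 12)
Function('S')(L, X) = Mul(-8, L) (Function('S')(L, X) = Mul(4, Mul(L, -2)) = Mul(4, Mul(-2, L)) = Mul(-8, L))
x = -4 (x = Mul(Rational(-1, 8), Mul(-8, -4)) = Mul(Rational(-1, 8), 32) = -4)
Mul(Function('T')(G), x) = Mul(12, -4) = -48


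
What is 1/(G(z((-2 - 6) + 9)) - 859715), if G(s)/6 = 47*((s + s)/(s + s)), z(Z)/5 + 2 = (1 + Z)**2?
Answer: -1/859433 ≈ -1.1636e-6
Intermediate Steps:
z(Z) = -10 + 5*(1 + Z)**2
G(s) = 282 (G(s) = 6*(47*((s + s)/(s + s))) = 6*(47*((2*s)/((2*s)))) = 6*(47*((2*s)*(1/(2*s)))) = 6*(47*1) = 6*47 = 282)
1/(G(z((-2 - 6) + 9)) - 859715) = 1/(282 - 859715) = 1/(-859433) = -1/859433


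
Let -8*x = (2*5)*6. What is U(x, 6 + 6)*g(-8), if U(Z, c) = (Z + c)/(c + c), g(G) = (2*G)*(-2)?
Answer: 6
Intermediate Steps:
g(G) = -4*G
x = -15/2 (x = -2*5*6/8 = -5*6/4 = -1/8*60 = -15/2 ≈ -7.5000)
U(Z, c) = (Z + c)/(2*c) (U(Z, c) = (Z + c)/((2*c)) = (Z + c)*(1/(2*c)) = (Z + c)/(2*c))
U(x, 6 + 6)*g(-8) = ((-15/2 + (6 + 6))/(2*(6 + 6)))*(-4*(-8)) = ((1/2)*(-15/2 + 12)/12)*32 = ((1/2)*(1/12)*(9/2))*32 = (3/16)*32 = 6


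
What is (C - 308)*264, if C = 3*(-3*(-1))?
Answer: -78936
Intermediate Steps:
C = 9 (C = 3*3 = 9)
(C - 308)*264 = (9 - 308)*264 = -299*264 = -78936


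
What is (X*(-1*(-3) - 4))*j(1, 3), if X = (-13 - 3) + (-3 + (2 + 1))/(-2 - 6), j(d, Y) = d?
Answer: 16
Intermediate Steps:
X = -16 (X = -16 + (-3 + 3)/(-8) = -16 + 0*(-1/8) = -16 + 0 = -16)
(X*(-1*(-3) - 4))*j(1, 3) = -16*(-1*(-3) - 4)*1 = -16*(3 - 4)*1 = -16*(-1)*1 = 16*1 = 16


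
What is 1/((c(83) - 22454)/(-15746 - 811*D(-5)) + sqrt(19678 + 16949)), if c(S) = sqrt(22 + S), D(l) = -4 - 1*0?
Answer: 12502/(22454 - sqrt(105) + 12502*sqrt(36627)) ≈ 0.0051766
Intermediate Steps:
D(l) = -4 (D(l) = -4 + 0 = -4)
1/((c(83) - 22454)/(-15746 - 811*D(-5)) + sqrt(19678 + 16949)) = 1/((sqrt(22 + 83) - 22454)/(-15746 - 811*(-4)) + sqrt(19678 + 16949)) = 1/((sqrt(105) - 22454)/(-15746 + 3244) + sqrt(36627)) = 1/((-22454 + sqrt(105))/(-12502) + sqrt(36627)) = 1/((-22454 + sqrt(105))*(-1/12502) + sqrt(36627)) = 1/((11227/6251 - sqrt(105)/12502) + sqrt(36627)) = 1/(11227/6251 + sqrt(36627) - sqrt(105)/12502)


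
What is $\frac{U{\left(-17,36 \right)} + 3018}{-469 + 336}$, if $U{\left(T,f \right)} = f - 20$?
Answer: $- \frac{3034}{133} \approx -22.812$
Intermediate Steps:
$U{\left(T,f \right)} = -20 + f$
$\frac{U{\left(-17,36 \right)} + 3018}{-469 + 336} = \frac{\left(-20 + 36\right) + 3018}{-469 + 336} = \frac{16 + 3018}{-133} = 3034 \left(- \frac{1}{133}\right) = - \frac{3034}{133}$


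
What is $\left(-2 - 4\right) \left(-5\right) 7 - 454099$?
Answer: $-453889$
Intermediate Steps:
$\left(-2 - 4\right) \left(-5\right) 7 - 454099 = \left(-6\right) \left(-5\right) 7 - 454099 = 30 \cdot 7 - 454099 = 210 - 454099 = -453889$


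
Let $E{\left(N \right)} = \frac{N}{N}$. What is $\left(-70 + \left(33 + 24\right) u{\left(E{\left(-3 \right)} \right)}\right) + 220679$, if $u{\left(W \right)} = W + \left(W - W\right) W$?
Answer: $220666$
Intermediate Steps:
$E{\left(N \right)} = 1$
$u{\left(W \right)} = W$ ($u{\left(W \right)} = W + 0 W = W + 0 = W$)
$\left(-70 + \left(33 + 24\right) u{\left(E{\left(-3 \right)} \right)}\right) + 220679 = \left(-70 + \left(33 + 24\right) 1\right) + 220679 = \left(-70 + 57 \cdot 1\right) + 220679 = \left(-70 + 57\right) + 220679 = -13 + 220679 = 220666$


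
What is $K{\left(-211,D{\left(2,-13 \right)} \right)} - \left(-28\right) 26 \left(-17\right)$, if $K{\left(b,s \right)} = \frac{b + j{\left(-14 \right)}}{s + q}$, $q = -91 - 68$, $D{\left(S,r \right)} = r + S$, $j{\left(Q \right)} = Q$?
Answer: $- \frac{420739}{34} \approx -12375.0$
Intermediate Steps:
$D{\left(S,r \right)} = S + r$
$q = -159$ ($q = -91 - 68 = -159$)
$K{\left(b,s \right)} = \frac{-14 + b}{-159 + s}$ ($K{\left(b,s \right)} = \frac{b - 14}{s - 159} = \frac{-14 + b}{-159 + s}$)
$K{\left(-211,D{\left(2,-13 \right)} \right)} - \left(-28\right) 26 \left(-17\right) = \frac{-14 - 211}{-159 + \left(2 - 13\right)} - \left(-28\right) 26 \left(-17\right) = \frac{1}{-159 - 11} \left(-225\right) - \left(-728\right) \left(-17\right) = \frac{1}{-170} \left(-225\right) - 12376 = \left(- \frac{1}{170}\right) \left(-225\right) - 12376 = \frac{45}{34} - 12376 = - \frac{420739}{34}$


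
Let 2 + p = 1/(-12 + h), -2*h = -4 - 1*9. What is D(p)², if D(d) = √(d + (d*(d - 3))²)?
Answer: 1839480/14641 ≈ 125.64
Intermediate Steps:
h = 13/2 (h = -(-4 - 1*9)/2 = -(-4 - 9)/2 = -½*(-13) = 13/2 ≈ 6.5000)
p = -24/11 (p = -2 + 1/(-12 + 13/2) = -2 + 1/(-11/2) = -2 - 2/11 = -24/11 ≈ -2.1818)
D(d) = √(d + d²*(-3 + d)²) (D(d) = √(d + (d*(-3 + d))²) = √(d + d²*(-3 + d)²))
D(p)² = (√(-24*(1 - 24*(-3 - 24/11)²/11)/11))² = (√(-24*(1 - 24*(-57/11)²/11)/11))² = (√(-24*(1 - 24/11*3249/121)/11))² = (√(-24*(1 - 77976/1331)/11))² = (√(-24/11*(-76645/1331)))² = (√(1839480/14641))² = (2*√459870/121)² = 1839480/14641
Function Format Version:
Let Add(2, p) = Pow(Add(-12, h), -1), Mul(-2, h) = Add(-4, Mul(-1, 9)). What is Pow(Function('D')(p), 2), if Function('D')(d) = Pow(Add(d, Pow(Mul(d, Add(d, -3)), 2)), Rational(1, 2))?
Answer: Rational(1839480, 14641) ≈ 125.64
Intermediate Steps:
h = Rational(13, 2) (h = Mul(Rational(-1, 2), Add(-4, Mul(-1, 9))) = Mul(Rational(-1, 2), Add(-4, -9)) = Mul(Rational(-1, 2), -13) = Rational(13, 2) ≈ 6.5000)
p = Rational(-24, 11) (p = Add(-2, Pow(Add(-12, Rational(13, 2)), -1)) = Add(-2, Pow(Rational(-11, 2), -1)) = Add(-2, Rational(-2, 11)) = Rational(-24, 11) ≈ -2.1818)
Function('D')(d) = Pow(Add(d, Mul(Pow(d, 2), Pow(Add(-3, d), 2))), Rational(1, 2)) (Function('D')(d) = Pow(Add(d, Pow(Mul(d, Add(-3, d)), 2)), Rational(1, 2)) = Pow(Add(d, Mul(Pow(d, 2), Pow(Add(-3, d), 2))), Rational(1, 2)))
Pow(Function('D')(p), 2) = Pow(Pow(Mul(Rational(-24, 11), Add(1, Mul(Rational(-24, 11), Pow(Add(-3, Rational(-24, 11)), 2)))), Rational(1, 2)), 2) = Pow(Pow(Mul(Rational(-24, 11), Add(1, Mul(Rational(-24, 11), Pow(Rational(-57, 11), 2)))), Rational(1, 2)), 2) = Pow(Pow(Mul(Rational(-24, 11), Add(1, Mul(Rational(-24, 11), Rational(3249, 121)))), Rational(1, 2)), 2) = Pow(Pow(Mul(Rational(-24, 11), Add(1, Rational(-77976, 1331))), Rational(1, 2)), 2) = Pow(Pow(Mul(Rational(-24, 11), Rational(-76645, 1331)), Rational(1, 2)), 2) = Pow(Pow(Rational(1839480, 14641), Rational(1, 2)), 2) = Pow(Mul(Rational(2, 121), Pow(459870, Rational(1, 2))), 2) = Rational(1839480, 14641)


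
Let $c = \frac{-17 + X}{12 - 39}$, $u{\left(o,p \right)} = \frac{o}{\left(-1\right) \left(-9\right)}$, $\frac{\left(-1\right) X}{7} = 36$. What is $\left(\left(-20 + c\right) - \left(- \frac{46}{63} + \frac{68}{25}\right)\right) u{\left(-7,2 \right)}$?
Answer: $\frac{56827}{6075} \approx 9.3542$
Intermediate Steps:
$X = -252$ ($X = \left(-7\right) 36 = -252$)
$u{\left(o,p \right)} = \frac{o}{9}$
$c = \frac{269}{27}$ ($c = \frac{-17 - 252}{12 - 39} = - \frac{269}{-27} = \left(-269\right) \left(- \frac{1}{27}\right) = \frac{269}{27} \approx 9.963$)
$\left(\left(-20 + c\right) - \left(- \frac{46}{63} + \frac{68}{25}\right)\right) u{\left(-7,2 \right)} = \left(\left(-20 + \frac{269}{27}\right) - \left(- \frac{46}{63} + \frac{68}{25}\right)\right) \frac{1}{9} \left(-7\right) = \left(- \frac{271}{27} - \frac{3134}{1575}\right) \left(- \frac{7}{9}\right) = \left(- \frac{56827}{4725}\right) \left(- \frac{7}{9}\right) = \frac{56827}{6075}$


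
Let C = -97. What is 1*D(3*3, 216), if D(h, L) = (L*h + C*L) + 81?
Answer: -18927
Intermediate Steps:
D(h, L) = 81 - 97*L + L*h (D(h, L) = (L*h - 97*L) + 81 = (-97*L + L*h) + 81 = 81 - 97*L + L*h)
1*D(3*3, 216) = 1*(81 - 97*216 + 216*(3*3)) = 1*(81 - 20952 + 216*9) = 1*(81 - 20952 + 1944) = 1*(-18927) = -18927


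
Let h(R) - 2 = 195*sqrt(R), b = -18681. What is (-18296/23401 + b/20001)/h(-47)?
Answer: -535394918/278825779118593 + 52201004505*I*sqrt(47)/278825779118593 ≈ -1.9202e-6 + 0.0012835*I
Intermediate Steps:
h(R) = 2 + 195*sqrt(R)
(-18296/23401 + b/20001)/h(-47) = (-18296/23401 - 18681/20001)/(2 + 195*sqrt(-47)) = (-18296*1/23401 - 18681*1/20001)/(2 + 195*(I*sqrt(47))) = (-18296/23401 - 6227/6667)/(2 + 195*I*sqrt(47)) = -267697459/(156014467*(2 + 195*I*sqrt(47)))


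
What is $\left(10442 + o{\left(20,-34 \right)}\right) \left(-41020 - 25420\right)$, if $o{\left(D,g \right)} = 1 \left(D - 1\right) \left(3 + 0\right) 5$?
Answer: $-712701880$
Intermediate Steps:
$o{\left(D,g \right)} = -15 + 15 D$ ($o{\left(D,g \right)} = 1 \left(-1 + D\right) 3 \cdot 5 = 1 \left(-3 + 3 D\right) 5 = \left(-3 + 3 D\right) 5 = -15 + 15 D$)
$\left(10442 + o{\left(20,-34 \right)}\right) \left(-41020 - 25420\right) = \left(10442 + \left(-15 + 15 \cdot 20\right)\right) \left(-41020 - 25420\right) = \left(10442 + \left(-15 + 300\right)\right) \left(-66440\right) = \left(10442 + 285\right) \left(-66440\right) = 10727 \left(-66440\right) = -712701880$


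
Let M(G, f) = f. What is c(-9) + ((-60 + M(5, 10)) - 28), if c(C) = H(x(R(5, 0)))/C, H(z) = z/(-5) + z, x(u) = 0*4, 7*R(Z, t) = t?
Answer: -78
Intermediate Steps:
R(Z, t) = t/7
x(u) = 0
H(z) = 4*z/5 (H(z) = z*(-1/5) + z = -z/5 + z = 4*z/5)
c(C) = 0 (c(C) = ((4/5)*0)/C = 0/C = 0)
c(-9) + ((-60 + M(5, 10)) - 28) = 0 + ((-60 + 10) - 28) = 0 + (-50 - 28) = 0 - 78 = -78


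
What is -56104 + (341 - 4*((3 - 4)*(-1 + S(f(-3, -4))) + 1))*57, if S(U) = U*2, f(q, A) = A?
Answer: -38947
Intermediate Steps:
S(U) = 2*U
-56104 + (341 - 4*((3 - 4)*(-1 + S(f(-3, -4))) + 1))*57 = -56104 + (341 - 4*((3 - 4)*(-1 + 2*(-4)) + 1))*57 = -56104 + (341 - 4*(-(-1 - 8) + 1))*57 = -56104 + (341 - 4*(-1*(-9) + 1))*57 = -56104 + (341 - 4*(9 + 1))*57 = -56104 + (341 - 4*10)*57 = -56104 + (341 - 40)*57 = -56104 + 301*57 = -56104 + 17157 = -38947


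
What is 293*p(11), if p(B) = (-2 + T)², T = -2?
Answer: 4688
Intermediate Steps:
p(B) = 16 (p(B) = (-2 - 2)² = (-4)² = 16)
293*p(11) = 293*16 = 4688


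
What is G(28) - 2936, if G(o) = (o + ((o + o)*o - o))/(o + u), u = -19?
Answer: -24856/9 ≈ -2761.8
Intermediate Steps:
G(o) = 2*o²/(-19 + o) (G(o) = (o + ((o + o)*o - o))/(o - 19) = (o + ((2*o)*o - o))/(-19 + o) = (o + (2*o² - o))/(-19 + o) = (o + (-o + 2*o²))/(-19 + o) = (2*o²)/(-19 + o) = 2*o²/(-19 + o))
G(28) - 2936 = 2*28²/(-19 + 28) - 2936 = 2*784/9 - 2936 = 2*784*(⅑) - 2936 = 1568/9 - 2936 = -24856/9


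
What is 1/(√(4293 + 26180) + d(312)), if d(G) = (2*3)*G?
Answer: 1872/3473911 - √30473/3473911 ≈ 0.00048862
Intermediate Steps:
d(G) = 6*G
1/(√(4293 + 26180) + d(312)) = 1/(√(4293 + 26180) + 6*312) = 1/(√30473 + 1872) = 1/(1872 + √30473)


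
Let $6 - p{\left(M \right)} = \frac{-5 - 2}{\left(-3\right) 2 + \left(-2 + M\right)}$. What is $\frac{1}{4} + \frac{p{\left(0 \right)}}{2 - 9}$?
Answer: $- \frac{27}{56} \approx -0.48214$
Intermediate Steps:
$p{\left(M \right)} = 6 + \frac{7}{-8 + M}$ ($p{\left(M \right)} = 6 - \frac{-5 - 2}{\left(-3\right) 2 + \left(-2 + M\right)} = 6 - - \frac{7}{-6 + \left(-2 + M\right)} = 6 - - \frac{7}{-8 + M} = 6 + \frac{7}{-8 + M}$)
$\frac{1}{4} + \frac{p{\left(0 \right)}}{2 - 9} = \frac{1}{4} + \frac{\frac{1}{-8 + 0} \left(-41 + 6 \cdot 0\right)}{2 - 9} = \frac{1}{4} + \frac{\frac{1}{-8} \left(-41 + 0\right)}{-7} = \frac{1}{4} + \left(- \frac{1}{8}\right) \left(-41\right) \left(- \frac{1}{7}\right) = \frac{1}{4} + \frac{41}{8} \left(- \frac{1}{7}\right) = \frac{1}{4} - \frac{41}{56} = - \frac{27}{56}$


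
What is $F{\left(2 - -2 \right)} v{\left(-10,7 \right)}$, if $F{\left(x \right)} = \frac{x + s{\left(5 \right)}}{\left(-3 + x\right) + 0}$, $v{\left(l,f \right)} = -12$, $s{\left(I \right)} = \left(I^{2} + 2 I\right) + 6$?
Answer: $-540$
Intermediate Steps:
$s{\left(I \right)} = 6 + I^{2} + 2 I$
$F{\left(x \right)} = \frac{41 + x}{-3 + x}$ ($F{\left(x \right)} = \frac{x + \left(6 + 5^{2} + 2 \cdot 5\right)}{\left(-3 + x\right) + 0} = \frac{x + \left(6 + 25 + 10\right)}{-3 + x} = \frac{x + 41}{-3 + x} = \frac{41 + x}{-3 + x}$)
$F{\left(2 - -2 \right)} v{\left(-10,7 \right)} = \frac{41 + \left(2 - -2\right)}{-3 + \left(2 - -2\right)} \left(-12\right) = \frac{41 + \left(2 + 2\right)}{-3 + \left(2 + 2\right)} \left(-12\right) = \frac{41 + 4}{-3 + 4} \left(-12\right) = 1^{-1} \cdot 45 \left(-12\right) = 1 \cdot 45 \left(-12\right) = 45 \left(-12\right) = -540$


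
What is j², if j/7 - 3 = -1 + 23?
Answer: 30625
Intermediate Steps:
j = 175 (j = 21 + 7*(-1 + 23) = 21 + 7*22 = 21 + 154 = 175)
j² = 175² = 30625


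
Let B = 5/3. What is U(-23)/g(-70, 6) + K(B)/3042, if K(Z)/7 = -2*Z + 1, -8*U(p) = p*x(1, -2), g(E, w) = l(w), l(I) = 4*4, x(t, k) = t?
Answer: 101813/584064 ≈ 0.17432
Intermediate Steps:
l(I) = 16
g(E, w) = 16
B = 5/3 (B = 5*(1/3) = 5/3 ≈ 1.6667)
U(p) = -p/8
K(Z) = 7 - 14*Z (K(Z) = 7*(-2*Z + 1) = 7*(1 - 2*Z) = 7 - 14*Z)
U(-23)/g(-70, 6) + K(B)/3042 = -1/8*(-23)/16 + (7 - 14*5/3)/3042 = (23/8)*(1/16) + (7 - 70/3)*(1/3042) = 23/128 - 49/3*1/3042 = 23/128 - 49/9126 = 101813/584064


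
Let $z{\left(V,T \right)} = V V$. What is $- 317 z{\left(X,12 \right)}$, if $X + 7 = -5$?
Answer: $-45648$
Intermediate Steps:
$X = -12$ ($X = -7 - 5 = -12$)
$z{\left(V,T \right)} = V^{2}$
$- 317 z{\left(X,12 \right)} = - 317 \left(-12\right)^{2} = \left(-317\right) 144 = -45648$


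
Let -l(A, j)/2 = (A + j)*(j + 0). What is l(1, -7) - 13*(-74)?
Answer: 878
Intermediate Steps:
l(A, j) = -2*j*(A + j) (l(A, j) = -2*(A + j)*(j + 0) = -2*(A + j)*j = -2*j*(A + j))
l(1, -7) - 13*(-74) = -2*(-7)*(1 - 7) - 13*(-74) = -2*(-7)*(-6) + 962 = -84 + 962 = 878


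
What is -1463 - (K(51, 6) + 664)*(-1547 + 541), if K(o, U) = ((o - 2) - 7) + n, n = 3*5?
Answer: 723863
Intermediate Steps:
n = 15
K(o, U) = 6 + o (K(o, U) = ((o - 2) - 7) + 15 = ((-2 + o) - 7) + 15 = (-9 + o) + 15 = 6 + o)
-1463 - (K(51, 6) + 664)*(-1547 + 541) = -1463 - ((6 + 51) + 664)*(-1547 + 541) = -1463 - (57 + 664)*(-1006) = -1463 - 721*(-1006) = -1463 - 1*(-725326) = -1463 + 725326 = 723863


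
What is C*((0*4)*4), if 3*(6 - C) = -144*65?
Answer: 0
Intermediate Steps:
C = 3126 (C = 6 - (-48)*65 = 6 - ⅓*(-9360) = 6 + 3120 = 3126)
C*((0*4)*4) = 3126*((0*4)*4) = 3126*(0*4) = 3126*0 = 0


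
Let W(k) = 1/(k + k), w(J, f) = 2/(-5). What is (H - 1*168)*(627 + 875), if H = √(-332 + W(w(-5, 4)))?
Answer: -252336 + 751*I*√1333 ≈ -2.5234e+5 + 27419.0*I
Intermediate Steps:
w(J, f) = -⅖ (w(J, f) = 2*(-⅕) = -⅖)
W(k) = 1/(2*k)
H = I*√1333/2 (H = √(-332 + 1/(2*(-⅖))) = √(-332 + (½)*(-5/2)) = √(-332 - 5/4) = √(-1333/4) = I*√1333/2 ≈ 18.255*I)
(H - 1*168)*(627 + 875) = (I*√1333/2 - 1*168)*(627 + 875) = (I*√1333/2 - 168)*1502 = (-168 + I*√1333/2)*1502 = -252336 + 751*I*√1333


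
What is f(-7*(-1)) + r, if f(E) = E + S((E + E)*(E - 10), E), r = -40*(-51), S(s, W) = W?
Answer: 2054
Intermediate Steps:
r = 2040
f(E) = 2*E (f(E) = E + E = 2*E)
f(-7*(-1)) + r = 2*(-7*(-1)) + 2040 = 2*7 + 2040 = 14 + 2040 = 2054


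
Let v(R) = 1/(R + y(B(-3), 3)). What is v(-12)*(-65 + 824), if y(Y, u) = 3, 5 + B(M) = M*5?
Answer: -253/3 ≈ -84.333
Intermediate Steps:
B(M) = -5 + 5*M (B(M) = -5 + M*5 = -5 + 5*M)
v(R) = 1/(3 + R) (v(R) = 1/(R + 3) = 1/(3 + R))
v(-12)*(-65 + 824) = (-65 + 824)/(3 - 12) = 759/(-9) = -1/9*759 = -253/3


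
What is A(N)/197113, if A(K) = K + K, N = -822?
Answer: -1644/197113 ≈ -0.0083404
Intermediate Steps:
A(K) = 2*K
A(N)/197113 = (2*(-822))/197113 = -1644*1/197113 = -1644/197113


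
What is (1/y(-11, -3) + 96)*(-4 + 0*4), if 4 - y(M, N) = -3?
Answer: -2692/7 ≈ -384.57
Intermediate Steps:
y(M, N) = 7 (y(M, N) = 4 - 1*(-3) = 4 + 3 = 7)
(1/y(-11, -3) + 96)*(-4 + 0*4) = (1/7 + 96)*(-4 + 0*4) = (⅐ + 96)*(-4 + 0) = (673/7)*(-4) = -2692/7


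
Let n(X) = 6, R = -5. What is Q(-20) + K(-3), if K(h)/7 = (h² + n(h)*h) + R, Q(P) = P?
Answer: -118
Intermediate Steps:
K(h) = -35 + 7*h² + 42*h (K(h) = 7*((h² + 6*h) - 5) = 7*(-5 + h² + 6*h) = -35 + 7*h² + 42*h)
Q(-20) + K(-3) = -20 + (-35 + 7*(-3)² + 42*(-3)) = -20 + (-35 + 7*9 - 126) = -20 + (-35 + 63 - 126) = -20 - 98 = -118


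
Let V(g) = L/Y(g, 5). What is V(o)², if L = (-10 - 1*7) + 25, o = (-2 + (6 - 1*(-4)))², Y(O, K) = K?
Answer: 64/25 ≈ 2.5600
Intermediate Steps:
o = 64 (o = (-2 + (6 + 4))² = (-2 + 10)² = 8² = 64)
L = 8 (L = (-10 - 7) + 25 = -17 + 25 = 8)
V(g) = 8/5
V(o)² = (8/5)² = 64/25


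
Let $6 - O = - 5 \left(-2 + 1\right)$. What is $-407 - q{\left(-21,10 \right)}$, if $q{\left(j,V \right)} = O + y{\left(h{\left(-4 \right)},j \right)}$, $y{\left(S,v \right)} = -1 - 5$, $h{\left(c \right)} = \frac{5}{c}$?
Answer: $-402$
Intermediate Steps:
$y{\left(S,v \right)} = -6$
$O = 1$ ($O = 6 - - 5 \left(-2 + 1\right) = 6 - \left(-5\right) \left(-1\right) = 6 - 5 = 1$)
$q{\left(j,V \right)} = -5$ ($q{\left(j,V \right)} = 1 - 6 = -5$)
$-407 - q{\left(-21,10 \right)} = -407 - -5 = -407 + 5 = -402$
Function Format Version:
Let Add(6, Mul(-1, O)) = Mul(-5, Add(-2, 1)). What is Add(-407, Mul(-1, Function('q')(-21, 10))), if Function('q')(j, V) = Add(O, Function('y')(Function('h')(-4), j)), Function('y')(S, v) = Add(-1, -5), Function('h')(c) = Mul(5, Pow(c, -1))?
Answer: -402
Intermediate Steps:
Function('y')(S, v) = -6
O = 1 (O = Add(6, Mul(-1, Mul(-5, Add(-2, 1)))) = Add(6, Mul(-1, Mul(-5, -1))) = Add(6, Mul(-1, 5)) = Add(6, -5) = 1)
Function('q')(j, V) = -5 (Function('q')(j, V) = Add(1, -6) = -5)
Add(-407, Mul(-1, Function('q')(-21, 10))) = Add(-407, Mul(-1, -5)) = Add(-407, 5) = -402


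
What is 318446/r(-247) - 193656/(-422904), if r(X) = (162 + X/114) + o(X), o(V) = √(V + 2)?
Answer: 4613589282419/2337302303 - 11464056*I*√5/132643 ≈ 1973.9 - 193.26*I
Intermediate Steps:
o(V) = √(2 + V)
r(X) = 162 + √(2 + X) + X/114 (r(X) = (162 + X/114) + √(2 + X) = 162 + √(2 + X) + X/114)
318446/r(-247) - 193656/(-422904) = 318446/(162 + √(2 - 247) + (1/114)*(-247)) - 193656/(-422904) = 318446/(162 + √(-245) - 13/6) - 193656*(-1/422904) = 318446/(162 + 7*I*√5 - 13/6) + 8069/17621 = 318446/(959/6 + 7*I*√5) + 8069/17621 = 8069/17621 + 318446/(959/6 + 7*I*√5)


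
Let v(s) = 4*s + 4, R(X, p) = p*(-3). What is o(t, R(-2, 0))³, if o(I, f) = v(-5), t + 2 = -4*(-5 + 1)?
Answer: -4096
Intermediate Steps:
R(X, p) = -3*p
t = 14 (t = -2 - 4*(-5 + 1) = -2 - 4*(-4) = -2 + 16 = 14)
v(s) = 4 + 4*s
o(I, f) = -16 (o(I, f) = 4 + 4*(-5) = 4 - 20 = -16)
o(t, R(-2, 0))³ = (-16)³ = -4096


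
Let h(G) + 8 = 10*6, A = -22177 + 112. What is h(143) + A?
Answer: -22013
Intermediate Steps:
A = -22065
h(G) = 52 (h(G) = -8 + 10*6 = -8 + 60 = 52)
h(143) + A = 52 - 22065 = -22013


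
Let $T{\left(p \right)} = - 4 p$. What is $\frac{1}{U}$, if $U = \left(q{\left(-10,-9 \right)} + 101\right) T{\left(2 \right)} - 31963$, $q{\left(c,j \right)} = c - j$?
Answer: $- \frac{1}{32763} \approx -3.0522 \cdot 10^{-5}$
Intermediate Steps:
$U = -32763$ ($U = \left(\left(-10 - -9\right) + 101\right) \left(\left(-4\right) 2\right) - 31963 = \left(\left(-10 + 9\right) + 101\right) \left(-8\right) - 31963 = \left(-1 + 101\right) \left(-8\right) - 31963 = 100 \left(-8\right) - 31963 = -800 - 31963 = -32763$)
$\frac{1}{U} = \frac{1}{-32763} = - \frac{1}{32763}$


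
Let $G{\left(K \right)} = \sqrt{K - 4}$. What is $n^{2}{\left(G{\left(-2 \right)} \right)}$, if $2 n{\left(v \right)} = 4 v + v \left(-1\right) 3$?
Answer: $- \frac{3}{2} \approx -1.5$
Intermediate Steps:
$G{\left(K \right)} = \sqrt{-4 + K}$
$n{\left(v \right)} = \frac{v}{2}$ ($n{\left(v \right)} = \frac{4 v + v \left(-1\right) 3}{2} = \frac{4 v + - v 3}{2} = \frac{4 v - 3 v}{2} = \frac{v}{2}$)
$n^{2}{\left(G{\left(-2 \right)} \right)} = \left(\frac{\sqrt{-4 - 2}}{2}\right)^{2} = \left(\frac{\sqrt{-6}}{2}\right)^{2} = \left(\frac{i \sqrt{6}}{2}\right)^{2} = - \frac{3}{2}$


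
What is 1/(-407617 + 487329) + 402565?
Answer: 32089261281/79712 ≈ 4.0257e+5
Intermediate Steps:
1/(-407617 + 487329) + 402565 = 1/79712 + 402565 = 32089261281/79712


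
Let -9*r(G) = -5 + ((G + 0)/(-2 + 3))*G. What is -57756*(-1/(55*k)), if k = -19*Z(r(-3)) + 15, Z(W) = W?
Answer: 519804/11605 ≈ 44.791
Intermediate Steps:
r(G) = 5/9 - G**2/9 (r(G) = -(-5 + ((G + 0)/(-2 + 3))*G)/9 = -(-5 + (G/1)*G)/9 = -(-5 + (G*1)*G)/9 = -(-5 + G*G)/9 = -(-5 + G**2)/9 = 5/9 - G**2/9)
k = 211/9 (k = -19*(5/9 - 1/9*(-3)**2) + 15 = -19*(5/9 - 1/9*9) + 15 = -19*(5/9 - 1) + 15 = -19*(-4/9) + 15 = 76/9 + 15 = 211/9 ≈ 23.444)
-57756*(-1/(55*k)) = -57756/((-55*211/9)) = -57756/(-11605/9) = -57756*(-9/11605) = 519804/11605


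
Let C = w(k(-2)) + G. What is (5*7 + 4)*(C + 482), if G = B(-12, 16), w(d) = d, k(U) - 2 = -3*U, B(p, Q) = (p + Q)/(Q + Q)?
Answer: 152919/8 ≈ 19115.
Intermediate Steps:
B(p, Q) = (Q + p)/(2*Q) (B(p, Q) = (Q + p)/((2*Q)) = (Q + p)*(1/(2*Q)) = (Q + p)/(2*Q))
k(U) = 2 - 3*U
G = ⅛ (G = (½)*(16 - 12)/16 = (½)*(1/16)*4 = ⅛ ≈ 0.12500)
C = 65/8 (C = (2 - 3*(-2)) + ⅛ = (2 + 6) + ⅛ = 8 + ⅛ = 65/8 ≈ 8.1250)
(5*7 + 4)*(C + 482) = (5*7 + 4)*(65/8 + 482) = (35 + 4)*(3921/8) = 39*(3921/8) = 152919/8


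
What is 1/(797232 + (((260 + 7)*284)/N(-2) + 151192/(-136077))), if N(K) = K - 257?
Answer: 35243943/28087241560292 ≈ 1.2548e-6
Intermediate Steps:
N(K) = -257 + K
1/(797232 + (((260 + 7)*284)/N(-2) + 151192/(-136077))) = 1/(797232 + (((260 + 7)*284)/(-257 - 2) + 151192/(-136077))) = 1/(797232 + ((267*284)/(-259) + 151192*(-1/136077))) = 1/(797232 + (75828*(-1/259) - 151192/136077)) = 1/(797232 + (-75828/259 - 151192/136077)) = 1/(797232 - 10357605484/35243943) = 1/(28087241560292/35243943) = 35243943/28087241560292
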